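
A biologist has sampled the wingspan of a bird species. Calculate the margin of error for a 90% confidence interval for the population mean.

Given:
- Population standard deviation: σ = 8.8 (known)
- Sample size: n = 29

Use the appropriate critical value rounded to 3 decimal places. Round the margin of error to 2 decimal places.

The population standard deviation σ is known, so use the z-interval margin of error formula.

For 90% confidence, z* = 1.645 (from standard normal table)

Margin of error formula for z-interval: E = z* × σ/√n

E = 1.645 × 8.8/√29
  = 1.645 × 1.634119
  = 2.6881

Rounded to 2 decimal places:

2.69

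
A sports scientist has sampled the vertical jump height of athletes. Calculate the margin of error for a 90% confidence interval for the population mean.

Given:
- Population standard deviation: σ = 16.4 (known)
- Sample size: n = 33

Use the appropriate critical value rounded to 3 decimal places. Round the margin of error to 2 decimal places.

The population standard deviation σ is known, so use the z-interval margin of error formula.

For 90% confidence, z* = 1.645 (from standard normal table)

Margin of error formula for z-interval: E = z* × σ/√n

E = 1.645 × 16.4/√33
  = 1.645 × 2.854874
  = 4.6963

Rounded to 2 decimal places:

4.70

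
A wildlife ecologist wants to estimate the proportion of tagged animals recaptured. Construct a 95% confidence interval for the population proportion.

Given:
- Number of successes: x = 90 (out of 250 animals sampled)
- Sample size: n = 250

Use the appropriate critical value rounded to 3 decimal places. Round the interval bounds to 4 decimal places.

Sample proportion: p̂ = 90/250 = 0.360000

Check conditions for normal approximation:
  np̂ = 90 ≥ 10 ✓
  n(1-p̂) = 160 ≥ 10 ✓

The sample is large enough, so use a z-interval (normal approximation) for the proportion.

For 95% confidence, z* = 1.96 (from standard normal table)

Standard error: SE = √(p̂(1-p̂)/n) = √(0.360000×0.640000/250) = 0.03035787

Margin of error: E = z* × SE = 1.96 × 0.03035787 = 0.059501

Z-interval: p̂ ± E = 0.360000 ± 0.059501 = (0.300499, 0.419501)

Rounded to 4 decimal places:

(0.3005, 0.4195)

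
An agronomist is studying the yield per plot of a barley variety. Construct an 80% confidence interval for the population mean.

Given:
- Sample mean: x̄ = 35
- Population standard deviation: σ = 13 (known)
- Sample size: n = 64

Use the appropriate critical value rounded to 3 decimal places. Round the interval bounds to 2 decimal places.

The population standard deviation σ is known, so use a z-interval (standard normal critical value).

For 80% confidence, z* = 1.282 (from standard normal table)

Standard error: SE = σ/√n = 13/√64 = 1.625000

Margin of error: E = z* × SE = 1.282 × 1.625000 = 2.0833

Z-interval: x̄ ± E = 35 ± 2.0833 = (32.9168, 37.0832)

Rounded to 2 decimal places:

(32.92, 37.08)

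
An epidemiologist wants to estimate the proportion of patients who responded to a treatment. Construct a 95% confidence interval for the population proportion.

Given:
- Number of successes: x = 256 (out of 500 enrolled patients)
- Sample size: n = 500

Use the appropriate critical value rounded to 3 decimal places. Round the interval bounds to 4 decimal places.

Sample proportion: p̂ = 256/500 = 0.512000

Check conditions for normal approximation:
  np̂ = 256 ≥ 10 ✓
  n(1-p̂) = 244 ≥ 10 ✓

The sample is large enough, so use a z-interval (normal approximation) for the proportion.

For 95% confidence, z* = 1.96 (from standard normal table)

Standard error: SE = √(p̂(1-p̂)/n) = √(0.512000×0.488000/500) = 0.02235424

Margin of error: E = z* × SE = 1.96 × 0.02235424 = 0.043814

Z-interval: p̂ ± E = 0.512000 ± 0.043814 = (0.468186, 0.555814)

Rounded to 4 decimal places:

(0.4682, 0.5558)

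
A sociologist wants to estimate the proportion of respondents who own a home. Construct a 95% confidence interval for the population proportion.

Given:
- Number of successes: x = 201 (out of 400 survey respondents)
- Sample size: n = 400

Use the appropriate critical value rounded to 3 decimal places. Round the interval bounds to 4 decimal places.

Sample proportion: p̂ = 201/400 = 0.502500

Check conditions for normal approximation:
  np̂ = 201 ≥ 10 ✓
  n(1-p̂) = 199 ≥ 10 ✓

The sample is large enough, so use a z-interval (normal approximation) for the proportion.

For 95% confidence, z* = 1.96 (from standard normal table)

Standard error: SE = √(p̂(1-p̂)/n) = √(0.502500×0.497500/400) = 0.02499969

Margin of error: E = z* × SE = 1.96 × 0.02499969 = 0.048999

Z-interval: p̂ ± E = 0.502500 ± 0.048999 = (0.453501, 0.551499)

Rounded to 4 decimal places:

(0.4535, 0.5515)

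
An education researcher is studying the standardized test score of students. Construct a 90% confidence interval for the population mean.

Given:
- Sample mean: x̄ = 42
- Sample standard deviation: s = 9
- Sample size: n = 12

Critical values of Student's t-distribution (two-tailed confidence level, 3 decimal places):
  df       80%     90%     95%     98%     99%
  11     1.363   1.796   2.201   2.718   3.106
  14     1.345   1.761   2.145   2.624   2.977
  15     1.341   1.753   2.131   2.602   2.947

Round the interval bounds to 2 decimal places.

The population standard deviation σ is unknown (only the sample standard deviation s is given), so use a t-interval with df = n - 1 = 12 - 1 = 11.

For 90% confidence with df = 11, t* = 1.796 (from t-table)

Standard error: SE = s/√n = 9/√12 = 2.598076

Margin of error: E = t* × SE = 1.796 × 2.598076 = 4.6661

T-interval: x̄ ± E = 42 ± 4.6661 = (37.3339, 46.6661)

Rounded to 2 decimal places:

(37.33, 46.67)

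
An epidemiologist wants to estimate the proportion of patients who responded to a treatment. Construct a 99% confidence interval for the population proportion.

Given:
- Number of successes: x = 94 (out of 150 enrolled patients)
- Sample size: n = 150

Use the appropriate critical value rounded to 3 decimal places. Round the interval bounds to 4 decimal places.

Sample proportion: p̂ = 94/150 = 0.626667

Check conditions for normal approximation:
  np̂ = 94 ≥ 10 ✓
  n(1-p̂) = 56 ≥ 10 ✓

The sample is large enough, so use a z-interval (normal approximation) for the proportion.

For 99% confidence, z* = 2.576 (from standard normal table)

Standard error: SE = √(p̂(1-p̂)/n) = √(0.626667×0.373333/150) = 0.03949308

Margin of error: E = z* × SE = 2.576 × 0.03949308 = 0.101734

Z-interval: p̂ ± E = 0.626667 ± 0.101734 = (0.524932, 0.728401)

Rounded to 4 decimal places:

(0.5249, 0.7284)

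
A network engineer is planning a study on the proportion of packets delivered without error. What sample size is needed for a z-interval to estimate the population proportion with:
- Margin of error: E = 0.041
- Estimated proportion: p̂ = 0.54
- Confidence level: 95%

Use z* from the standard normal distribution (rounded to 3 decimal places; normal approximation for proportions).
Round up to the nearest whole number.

Using z* for proportion z-interval (normal approximation).

For 95% confidence, z* = 1.96 (from standard normal table)

Sample size formula for proportion z-interval: n = z*²p̂(1-p̂)/E²

n = 1.96² × 0.54 × 0.46 / 0.041²
  = 3.8416 × 0.2484 / 0.001681
  = 567.6701

Round up to the nearest whole number: n = 568

568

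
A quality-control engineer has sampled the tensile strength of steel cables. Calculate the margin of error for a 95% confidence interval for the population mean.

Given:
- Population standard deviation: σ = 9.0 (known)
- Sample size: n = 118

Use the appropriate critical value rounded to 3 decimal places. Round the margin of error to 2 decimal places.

The population standard deviation σ is known, so use the z-interval margin of error formula.

For 95% confidence, z* = 1.96 (from standard normal table)

Margin of error formula for z-interval: E = z* × σ/√n

E = 1.96 × 9.0/√118
  = 1.96 × 0.828517
  = 1.6239

Rounded to 2 decimal places:

1.62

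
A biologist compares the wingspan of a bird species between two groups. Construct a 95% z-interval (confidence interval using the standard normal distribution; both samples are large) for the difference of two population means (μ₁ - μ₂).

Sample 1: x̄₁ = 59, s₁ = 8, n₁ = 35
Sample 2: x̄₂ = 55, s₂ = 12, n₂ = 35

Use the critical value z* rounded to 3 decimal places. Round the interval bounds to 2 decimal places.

Both samples are large (n₁ = 35 ≥ 30, n₂ = 35 ≥ 30), so a z-interval for the difference of means applies.

Point estimate: x̄₁ - x̄₂ = 59 - 55 = 4

Standard error: SE = √(s₁²/n₁ + s₂²/n₂)
= √(8²/35 + 12²/35)
= √(1.828571 + 4.114286)
= 2.437798

For 95% confidence, z* = 1.96 (from standard normal table)
Margin of error: E = z* × SE = 1.96 × 2.437798 = 4.7781

Z-interval: (x̄₁ - x̄₂) ± E = 4 ± 4.7781 = (-0.7781, 8.7781)

Rounded to 2 decimal places:

(-0.78, 8.78)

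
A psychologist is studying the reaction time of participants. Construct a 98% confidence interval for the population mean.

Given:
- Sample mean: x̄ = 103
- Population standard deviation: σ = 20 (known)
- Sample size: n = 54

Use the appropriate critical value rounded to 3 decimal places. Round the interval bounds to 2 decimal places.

The population standard deviation σ is known, so use a z-interval (standard normal critical value).

For 98% confidence, z* = 2.326 (from standard normal table)

Standard error: SE = σ/√n = 20/√54 = 2.721655

Margin of error: E = z* × SE = 2.326 × 2.721655 = 6.3306

Z-interval: x̄ ± E = 103 ± 6.3306 = (96.6694, 109.3306)

Rounded to 2 decimal places:

(96.67, 109.33)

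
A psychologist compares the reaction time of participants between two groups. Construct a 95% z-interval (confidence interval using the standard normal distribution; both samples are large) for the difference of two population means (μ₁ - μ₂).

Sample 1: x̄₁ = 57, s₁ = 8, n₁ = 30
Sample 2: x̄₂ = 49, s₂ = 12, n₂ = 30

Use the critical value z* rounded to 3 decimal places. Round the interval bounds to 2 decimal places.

Both samples are large (n₁ = 30 ≥ 30, n₂ = 30 ≥ 30), so a z-interval for the difference of means applies.

Point estimate: x̄₁ - x̄₂ = 57 - 49 = 8

Standard error: SE = √(s₁²/n₁ + s₂²/n₂)
= √(8²/30 + 12²/30)
= √(2.133333 + 4.800000)
= 2.633122

For 95% confidence, z* = 1.96 (from standard normal table)
Margin of error: E = z* × SE = 1.96 × 2.633122 = 5.1609

Z-interval: (x̄₁ - x̄₂) ± E = 8 ± 5.1609 = (2.8391, 13.1609)

Rounded to 2 decimal places:

(2.84, 13.16)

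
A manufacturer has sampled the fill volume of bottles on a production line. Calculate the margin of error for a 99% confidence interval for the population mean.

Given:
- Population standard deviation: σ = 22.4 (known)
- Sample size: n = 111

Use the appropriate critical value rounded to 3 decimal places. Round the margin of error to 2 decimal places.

The population standard deviation σ is known, so use the z-interval margin of error formula.

For 99% confidence, z* = 2.576 (from standard normal table)

Margin of error formula for z-interval: E = z* × σ/√n

E = 2.576 × 22.4/√111
  = 2.576 × 2.126114
  = 5.4769

Rounded to 2 decimal places:

5.48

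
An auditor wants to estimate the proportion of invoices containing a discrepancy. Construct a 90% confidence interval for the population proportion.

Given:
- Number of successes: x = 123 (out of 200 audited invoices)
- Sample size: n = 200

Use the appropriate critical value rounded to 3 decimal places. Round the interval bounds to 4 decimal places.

Sample proportion: p̂ = 123/200 = 0.615000

Check conditions for normal approximation:
  np̂ = 123 ≥ 10 ✓
  n(1-p̂) = 77 ≥ 10 ✓

The sample is large enough, so use a z-interval (normal approximation) for the proportion.

For 90% confidence, z* = 1.645 (from standard normal table)

Standard error: SE = √(p̂(1-p̂)/n) = √(0.615000×0.385000/200) = 0.03440748

Margin of error: E = z* × SE = 1.645 × 0.03440748 = 0.056600

Z-interval: p̂ ± E = 0.615000 ± 0.056600 = (0.558400, 0.671600)

Rounded to 4 decimal places:

(0.5584, 0.6716)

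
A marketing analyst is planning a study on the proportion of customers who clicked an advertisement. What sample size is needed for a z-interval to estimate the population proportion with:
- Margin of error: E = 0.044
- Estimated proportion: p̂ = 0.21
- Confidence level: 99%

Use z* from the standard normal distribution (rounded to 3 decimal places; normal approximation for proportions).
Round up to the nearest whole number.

Using z* for proportion z-interval (normal approximation).

For 99% confidence, z* = 2.576 (from standard normal table)

Sample size formula for proportion z-interval: n = z*²p̂(1-p̂)/E²

n = 2.576² × 0.21 × 0.79 / 0.044²
  = 6.635776 × 0.1659 / 0.001936
  = 568.6339

Round up to the nearest whole number: n = 569

569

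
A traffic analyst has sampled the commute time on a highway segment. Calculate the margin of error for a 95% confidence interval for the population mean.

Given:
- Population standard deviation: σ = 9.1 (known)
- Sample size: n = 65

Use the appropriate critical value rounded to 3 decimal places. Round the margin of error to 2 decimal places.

The population standard deviation σ is known, so use the z-interval margin of error formula.

For 95% confidence, z* = 1.96 (from standard normal table)

Margin of error formula for z-interval: E = z* × σ/√n

E = 1.96 × 9.1/√65
  = 1.96 × 1.128716
  = 2.2123

Rounded to 2 decimal places:

2.21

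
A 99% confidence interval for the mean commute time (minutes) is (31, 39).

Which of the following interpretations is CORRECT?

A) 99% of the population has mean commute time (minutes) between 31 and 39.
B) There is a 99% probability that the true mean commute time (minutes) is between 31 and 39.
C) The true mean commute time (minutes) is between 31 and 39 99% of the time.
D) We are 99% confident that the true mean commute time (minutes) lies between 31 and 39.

A confidence interval represents our confidence in the procedure, not a probability statement about the parameter.

Key concept: If we repeated this sampling process many times and computed a 99% CI each time, about 99% of those intervals would contain the true population parameter.

For this specific interval (31, 39):
- Midpoint (point estimate): 35
- Margin of error: 4

The correct interpretation is the one stating confidence that the true parameter lies in the interval — option D.

D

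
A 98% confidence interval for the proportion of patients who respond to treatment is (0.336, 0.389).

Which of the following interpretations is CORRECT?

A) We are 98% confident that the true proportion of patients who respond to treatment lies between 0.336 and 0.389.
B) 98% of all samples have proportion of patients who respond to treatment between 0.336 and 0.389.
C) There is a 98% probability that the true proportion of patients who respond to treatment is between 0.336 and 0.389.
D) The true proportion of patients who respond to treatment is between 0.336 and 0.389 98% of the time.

A confidence interval represents our confidence in the procedure, not a probability statement about the parameter.

Key concept: If we repeated this sampling process many times and computed a 98% CI each time, about 98% of those intervals would contain the true population parameter.

For this specific interval (0.336, 0.389):
- Midpoint (point estimate): 0.3625
- Margin of error: 0.0265

The correct interpretation is the one stating confidence that the true parameter lies in the interval — option A.

A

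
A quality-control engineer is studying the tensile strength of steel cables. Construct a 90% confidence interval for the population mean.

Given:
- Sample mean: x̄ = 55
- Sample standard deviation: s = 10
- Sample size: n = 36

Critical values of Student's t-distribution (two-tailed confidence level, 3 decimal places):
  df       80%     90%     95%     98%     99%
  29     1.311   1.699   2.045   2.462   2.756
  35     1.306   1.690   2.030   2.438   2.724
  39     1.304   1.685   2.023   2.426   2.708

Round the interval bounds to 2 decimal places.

The population standard deviation σ is unknown (only the sample standard deviation s is given), so use a t-interval with df = n - 1 = 36 - 1 = 35.

For 90% confidence with df = 35, t* = 1.690 (from t-table)

Standard error: SE = s/√n = 10/√36 = 1.666667

Margin of error: E = t* × SE = 1.690 × 1.666667 = 2.8167

T-interval: x̄ ± E = 55 ± 2.8167 = (52.1833, 57.8167)

Rounded to 2 decimal places:

(52.18, 57.82)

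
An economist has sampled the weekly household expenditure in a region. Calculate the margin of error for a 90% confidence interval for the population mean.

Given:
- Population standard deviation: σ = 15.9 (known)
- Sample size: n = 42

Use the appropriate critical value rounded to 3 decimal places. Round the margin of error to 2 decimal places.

The population standard deviation σ is known, so use the z-interval margin of error formula.

For 90% confidence, z* = 1.645 (from standard normal table)

Margin of error formula for z-interval: E = z* × σ/√n

E = 1.645 × 15.9/√42
  = 1.645 × 2.453423
  = 4.0359

Rounded to 2 decimal places:

4.04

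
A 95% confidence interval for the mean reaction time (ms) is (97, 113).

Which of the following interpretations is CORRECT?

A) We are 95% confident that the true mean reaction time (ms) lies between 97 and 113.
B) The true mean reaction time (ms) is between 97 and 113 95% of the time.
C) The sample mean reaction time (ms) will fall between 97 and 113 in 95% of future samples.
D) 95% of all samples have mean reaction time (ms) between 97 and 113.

A confidence interval represents our confidence in the procedure, not a probability statement about the parameter.

Key concept: If we repeated this sampling process many times and computed a 95% CI each time, about 95% of those intervals would contain the true population parameter.

For this specific interval (97, 113):
- Midpoint (point estimate): 105
- Margin of error: 8

The correct interpretation is the one stating confidence that the true parameter lies in the interval — option A.

A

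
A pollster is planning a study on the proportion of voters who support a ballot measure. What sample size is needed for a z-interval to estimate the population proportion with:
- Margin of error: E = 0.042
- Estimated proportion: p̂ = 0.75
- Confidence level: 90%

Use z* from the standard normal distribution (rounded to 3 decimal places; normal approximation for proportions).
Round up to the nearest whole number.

Using z* for proportion z-interval (normal approximation).

For 90% confidence, z* = 1.645 (from standard normal table)

Sample size formula for proportion z-interval: n = z*²p̂(1-p̂)/E²

n = 1.645² × 0.75 × 0.25 / 0.042²
  = 2.706025 × 0.1875 / 0.001764
  = 287.6302

Round up to the nearest whole number: n = 288

288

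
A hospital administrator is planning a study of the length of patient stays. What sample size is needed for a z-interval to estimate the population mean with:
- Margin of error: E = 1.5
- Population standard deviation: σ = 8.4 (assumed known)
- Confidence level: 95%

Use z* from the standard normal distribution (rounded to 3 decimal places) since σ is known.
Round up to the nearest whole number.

Using z* since population σ is known (z-interval formula).

For 95% confidence, z* = 1.96 (from standard normal table)

Sample size formula for z-interval: n = (z*σ/E)²

n = (1.96 × 8.4 / 1.5)²
  = (10.976000)²
  = 120.4726

Round up to the nearest whole number: n = 121

121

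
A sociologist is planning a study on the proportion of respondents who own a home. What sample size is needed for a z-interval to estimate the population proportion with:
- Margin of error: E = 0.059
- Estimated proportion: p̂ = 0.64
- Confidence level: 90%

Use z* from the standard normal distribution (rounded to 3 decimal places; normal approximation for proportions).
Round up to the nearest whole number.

Using z* for proportion z-interval (normal approximation).

For 90% confidence, z* = 1.645 (from standard normal table)

Sample size formula for proportion z-interval: n = z*²p̂(1-p̂)/E²

n = 1.645² × 0.64 × 0.36 / 0.059²
  = 2.706025 × 0.2304 / 0.003481
  = 179.1060

Round up to the nearest whole number: n = 180

180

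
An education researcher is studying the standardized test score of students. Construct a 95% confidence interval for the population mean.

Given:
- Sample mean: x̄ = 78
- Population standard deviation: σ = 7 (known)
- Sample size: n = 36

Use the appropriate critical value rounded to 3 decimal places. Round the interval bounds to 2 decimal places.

The population standard deviation σ is known, so use a z-interval (standard normal critical value).

For 95% confidence, z* = 1.96 (from standard normal table)

Standard error: SE = σ/√n = 7/√36 = 1.166667

Margin of error: E = z* × SE = 1.96 × 1.166667 = 2.2867

Z-interval: x̄ ± E = 78 ± 2.2867 = (75.7133, 80.2867)

Rounded to 2 decimal places:

(75.71, 80.29)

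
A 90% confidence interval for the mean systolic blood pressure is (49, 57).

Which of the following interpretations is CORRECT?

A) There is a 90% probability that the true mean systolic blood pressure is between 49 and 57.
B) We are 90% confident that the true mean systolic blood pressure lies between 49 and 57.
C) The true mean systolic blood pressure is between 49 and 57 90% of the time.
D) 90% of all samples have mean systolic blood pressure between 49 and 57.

A confidence interval represents our confidence in the procedure, not a probability statement about the parameter.

Key concept: If we repeated this sampling process many times and computed a 90% CI each time, about 90% of those intervals would contain the true population parameter.

For this specific interval (49, 57):
- Midpoint (point estimate): 53
- Margin of error: 4

The correct interpretation is the one stating confidence that the true parameter lies in the interval — option B.

B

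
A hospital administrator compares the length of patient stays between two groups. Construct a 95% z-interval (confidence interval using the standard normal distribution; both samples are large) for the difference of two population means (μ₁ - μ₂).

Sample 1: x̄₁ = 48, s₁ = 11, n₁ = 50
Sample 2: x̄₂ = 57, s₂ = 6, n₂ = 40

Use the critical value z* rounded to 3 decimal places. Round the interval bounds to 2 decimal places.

Both samples are large (n₁ = 50 ≥ 30, n₂ = 40 ≥ 30), so a z-interval for the difference of means applies.

Point estimate: x̄₁ - x̄₂ = 48 - 57 = -9

Standard error: SE = √(s₁²/n₁ + s₂²/n₂)
= √(11²/50 + 6²/40)
= √(2.420000 + 0.900000)
= 1.822087

For 95% confidence, z* = 1.96 (from standard normal table)
Margin of error: E = z* × SE = 1.96 × 1.822087 = 3.5713

Z-interval: (x̄₁ - x̄₂) ± E = -9 ± 3.5713 = (-12.5713, -5.4287)

Rounded to 2 decimal places:

(-12.57, -5.43)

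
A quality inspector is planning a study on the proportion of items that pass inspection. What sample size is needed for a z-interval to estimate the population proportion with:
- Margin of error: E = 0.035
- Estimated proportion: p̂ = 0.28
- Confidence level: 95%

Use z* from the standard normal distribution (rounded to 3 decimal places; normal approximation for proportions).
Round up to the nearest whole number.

Using z* for proportion z-interval (normal approximation).

For 95% confidence, z* = 1.96 (from standard normal table)

Sample size formula for proportion z-interval: n = z*²p̂(1-p̂)/E²

n = 1.96² × 0.28 × 0.72 / 0.035²
  = 3.8416 × 0.2016 / 0.001225
  = 632.2176

Round up to the nearest whole number: n = 633

633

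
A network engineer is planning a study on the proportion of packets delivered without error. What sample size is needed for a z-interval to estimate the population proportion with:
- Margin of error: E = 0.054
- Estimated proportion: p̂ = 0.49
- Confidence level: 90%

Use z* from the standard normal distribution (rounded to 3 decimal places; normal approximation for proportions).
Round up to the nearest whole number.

Using z* for proportion z-interval (normal approximation).

For 90% confidence, z* = 1.645 (from standard normal table)

Sample size formula for proportion z-interval: n = z*²p̂(1-p̂)/E²

n = 1.645² × 0.49 × 0.51 / 0.054²
  = 2.706025 × 0.2499 / 0.002916
  = 231.9052

Round up to the nearest whole number: n = 232

232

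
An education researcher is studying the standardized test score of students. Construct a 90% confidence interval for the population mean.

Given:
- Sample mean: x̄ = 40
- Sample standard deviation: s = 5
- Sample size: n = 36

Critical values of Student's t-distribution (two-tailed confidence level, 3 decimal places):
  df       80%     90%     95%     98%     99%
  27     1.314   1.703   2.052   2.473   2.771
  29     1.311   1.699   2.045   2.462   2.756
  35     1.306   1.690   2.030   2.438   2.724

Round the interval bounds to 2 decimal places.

The population standard deviation σ is unknown (only the sample standard deviation s is given), so use a t-interval with df = n - 1 = 36 - 1 = 35.

For 90% confidence with df = 35, t* = 1.690 (from t-table)

Standard error: SE = s/√n = 5/√36 = 0.833333

Margin of error: E = t* × SE = 1.690 × 0.833333 = 1.4083

T-interval: x̄ ± E = 40 ± 1.4083 = (38.5917, 41.4083)

Rounded to 2 decimal places:

(38.59, 41.41)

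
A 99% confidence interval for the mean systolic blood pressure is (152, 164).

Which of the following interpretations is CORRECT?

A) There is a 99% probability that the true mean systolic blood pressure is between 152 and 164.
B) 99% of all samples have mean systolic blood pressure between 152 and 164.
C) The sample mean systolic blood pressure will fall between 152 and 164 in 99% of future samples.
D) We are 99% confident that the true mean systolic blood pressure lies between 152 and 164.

A confidence interval represents our confidence in the procedure, not a probability statement about the parameter.

Key concept: If we repeated this sampling process many times and computed a 99% CI each time, about 99% of those intervals would contain the true population parameter.

For this specific interval (152, 164):
- Midpoint (point estimate): 158
- Margin of error: 6

The correct interpretation is the one stating confidence that the true parameter lies in the interval — option D.

D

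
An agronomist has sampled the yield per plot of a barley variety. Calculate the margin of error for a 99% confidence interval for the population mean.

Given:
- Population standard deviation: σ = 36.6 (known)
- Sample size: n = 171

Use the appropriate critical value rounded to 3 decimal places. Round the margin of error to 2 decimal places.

The population standard deviation σ is known, so use the z-interval margin of error formula.

For 99% confidence, z* = 2.576 (from standard normal table)

Margin of error formula for z-interval: E = z* × σ/√n

E = 2.576 × 36.6/√171
  = 2.576 × 2.798872
  = 7.2099

Rounded to 2 decimal places:

7.21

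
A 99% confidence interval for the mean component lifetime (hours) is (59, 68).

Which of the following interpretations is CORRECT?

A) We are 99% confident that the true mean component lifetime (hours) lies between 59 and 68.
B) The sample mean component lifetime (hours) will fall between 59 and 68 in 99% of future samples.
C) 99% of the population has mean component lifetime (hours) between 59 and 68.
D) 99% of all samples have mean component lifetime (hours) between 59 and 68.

A confidence interval represents our confidence in the procedure, not a probability statement about the parameter.

Key concept: If we repeated this sampling process many times and computed a 99% CI each time, about 99% of those intervals would contain the true population parameter.

For this specific interval (59, 68):
- Midpoint (point estimate): 63.5
- Margin of error: 4.5

The correct interpretation is the one stating confidence that the true parameter lies in the interval — option A.

A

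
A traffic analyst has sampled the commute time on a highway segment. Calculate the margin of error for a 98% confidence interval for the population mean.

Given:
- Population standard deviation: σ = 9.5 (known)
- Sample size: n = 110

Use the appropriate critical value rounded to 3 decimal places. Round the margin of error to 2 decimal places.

The population standard deviation σ is known, so use the z-interval margin of error formula.

For 98% confidence, z* = 2.326 (from standard normal table)

Margin of error formula for z-interval: E = z* × σ/√n

E = 2.326 × 9.5/√110
  = 2.326 × 0.905789
  = 2.1069

Rounded to 2 decimal places:

2.11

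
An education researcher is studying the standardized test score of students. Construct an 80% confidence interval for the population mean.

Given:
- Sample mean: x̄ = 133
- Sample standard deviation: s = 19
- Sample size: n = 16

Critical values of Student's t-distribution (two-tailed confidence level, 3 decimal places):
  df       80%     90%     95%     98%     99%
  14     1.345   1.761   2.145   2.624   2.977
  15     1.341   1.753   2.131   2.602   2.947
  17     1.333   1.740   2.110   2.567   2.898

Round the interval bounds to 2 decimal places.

The population standard deviation σ is unknown (only the sample standard deviation s is given), so use a t-interval with df = n - 1 = 16 - 1 = 15.

For 80% confidence with df = 15, t* = 1.341 (from t-table)

Standard error: SE = s/√n = 19/√16 = 4.750000

Margin of error: E = t* × SE = 1.341 × 4.750000 = 6.3697

T-interval: x̄ ± E = 133 ± 6.3697 = (126.6303, 139.3698)

Rounded to 2 decimal places:

(126.63, 139.37)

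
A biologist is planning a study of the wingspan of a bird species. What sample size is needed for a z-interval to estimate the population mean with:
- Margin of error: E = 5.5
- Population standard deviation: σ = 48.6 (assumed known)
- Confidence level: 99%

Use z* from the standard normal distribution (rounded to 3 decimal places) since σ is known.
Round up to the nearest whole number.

Using z* since population σ is known (z-interval formula).

For 99% confidence, z* = 2.576 (from standard normal table)

Sample size formula for z-interval: n = (z*σ/E)²

n = (2.576 × 48.6 / 5.5)²
  = (22.762473)²
  = 518.1302

Round up to the nearest whole number: n = 519

519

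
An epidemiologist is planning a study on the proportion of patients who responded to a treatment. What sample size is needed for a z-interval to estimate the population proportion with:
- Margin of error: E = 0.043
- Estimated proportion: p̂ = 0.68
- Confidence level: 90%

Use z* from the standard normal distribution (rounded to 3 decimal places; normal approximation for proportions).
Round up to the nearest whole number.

Using z* for proportion z-interval (normal approximation).

For 90% confidence, z* = 1.645 (from standard normal table)

Sample size formula for proportion z-interval: n = z*²p̂(1-p̂)/E²

n = 1.645² × 0.68 × 0.32 / 0.043²
  = 2.706025 × 0.2176 / 0.001849
  = 318.4592

Round up to the nearest whole number: n = 319

319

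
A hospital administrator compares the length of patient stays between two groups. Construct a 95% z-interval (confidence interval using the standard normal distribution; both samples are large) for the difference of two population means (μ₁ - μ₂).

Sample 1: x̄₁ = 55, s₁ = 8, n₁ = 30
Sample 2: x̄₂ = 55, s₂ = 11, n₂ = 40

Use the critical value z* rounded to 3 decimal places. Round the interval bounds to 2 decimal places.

Both samples are large (n₁ = 30 ≥ 30, n₂ = 40 ≥ 30), so a z-interval for the difference of means applies.

Point estimate: x̄₁ - x̄₂ = 55 - 55 = 0

Standard error: SE = √(s₁²/n₁ + s₂²/n₂)
= √(8²/30 + 11²/40)
= √(2.133333 + 3.025000)
= 2.271196

For 95% confidence, z* = 1.96 (from standard normal table)
Margin of error: E = z* × SE = 1.96 × 2.271196 = 4.4515

Z-interval: (x̄₁ - x̄₂) ± E = 0 ± 4.4515 = (-4.4515, 4.4515)

Rounded to 2 decimal places:

(-4.45, 4.45)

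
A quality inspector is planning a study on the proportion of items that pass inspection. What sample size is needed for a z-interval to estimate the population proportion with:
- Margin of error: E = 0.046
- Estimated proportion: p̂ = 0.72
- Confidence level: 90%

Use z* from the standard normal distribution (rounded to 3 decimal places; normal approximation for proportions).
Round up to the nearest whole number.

Using z* for proportion z-interval (normal approximation).

For 90% confidence, z* = 1.645 (from standard normal table)

Sample size formula for proportion z-interval: n = z*²p̂(1-p̂)/E²

n = 1.645² × 0.72 × 0.28 / 0.046²
  = 2.706025 × 0.2016 / 0.002116
  = 257.8141

Round up to the nearest whole number: n = 258

258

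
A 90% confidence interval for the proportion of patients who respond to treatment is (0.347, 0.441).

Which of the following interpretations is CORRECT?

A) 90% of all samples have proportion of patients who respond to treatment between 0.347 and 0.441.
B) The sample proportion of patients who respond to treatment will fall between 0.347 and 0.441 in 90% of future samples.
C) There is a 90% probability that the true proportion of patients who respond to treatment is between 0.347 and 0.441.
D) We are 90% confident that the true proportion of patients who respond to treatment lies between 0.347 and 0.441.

A confidence interval represents our confidence in the procedure, not a probability statement about the parameter.

Key concept: If we repeated this sampling process many times and computed a 90% CI each time, about 90% of those intervals would contain the true population parameter.

For this specific interval (0.347, 0.441):
- Midpoint (point estimate): 0.394
- Margin of error: 0.047

The correct interpretation is the one stating confidence that the true parameter lies in the interval — option D.

D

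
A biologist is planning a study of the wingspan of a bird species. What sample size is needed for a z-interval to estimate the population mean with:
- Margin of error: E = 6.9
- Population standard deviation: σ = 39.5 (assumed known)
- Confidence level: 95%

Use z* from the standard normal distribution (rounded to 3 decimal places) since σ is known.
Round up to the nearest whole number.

Using z* since population σ is known (z-interval formula).

For 95% confidence, z* = 1.96 (from standard normal table)

Sample size formula for z-interval: n = (z*σ/E)²

n = (1.96 × 39.5 / 6.9)²
  = (11.220290)²
  = 125.8949

Round up to the nearest whole number: n = 126

126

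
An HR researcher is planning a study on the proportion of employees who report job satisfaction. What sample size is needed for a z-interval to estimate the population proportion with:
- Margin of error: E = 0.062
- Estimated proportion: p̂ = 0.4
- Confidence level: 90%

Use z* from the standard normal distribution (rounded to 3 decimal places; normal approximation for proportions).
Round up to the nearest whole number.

Using z* for proportion z-interval (normal approximation).

For 90% confidence, z* = 1.645 (from standard normal table)

Sample size formula for proportion z-interval: n = z*²p̂(1-p̂)/E²

n = 1.645² × 0.4 × 0.6 / 0.062²
  = 2.706025 × 0.24 / 0.003844
  = 168.9506

Round up to the nearest whole number: n = 169

169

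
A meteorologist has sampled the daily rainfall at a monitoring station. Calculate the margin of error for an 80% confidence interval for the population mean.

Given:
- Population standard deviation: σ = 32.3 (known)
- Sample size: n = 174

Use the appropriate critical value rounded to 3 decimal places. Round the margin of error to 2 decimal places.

The population standard deviation σ is known, so use the z-interval margin of error formula.

For 80% confidence, z* = 1.282 (from standard normal table)

Margin of error formula for z-interval: E = z* × σ/√n

E = 1.282 × 32.3/√174
  = 1.282 × 2.448657
  = 3.1392

Rounded to 2 decimal places:

3.14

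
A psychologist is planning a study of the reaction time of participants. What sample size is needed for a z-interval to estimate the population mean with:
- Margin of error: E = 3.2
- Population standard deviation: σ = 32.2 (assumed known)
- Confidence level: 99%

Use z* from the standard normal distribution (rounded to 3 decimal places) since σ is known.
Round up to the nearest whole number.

Using z* since population σ is known (z-interval formula).

For 99% confidence, z* = 2.576 (from standard normal table)

Sample size formula for z-interval: n = (z*σ/E)²

n = (2.576 × 32.2 / 3.2)²
  = (25.921000)²
  = 671.8982

Round up to the nearest whole number: n = 672

672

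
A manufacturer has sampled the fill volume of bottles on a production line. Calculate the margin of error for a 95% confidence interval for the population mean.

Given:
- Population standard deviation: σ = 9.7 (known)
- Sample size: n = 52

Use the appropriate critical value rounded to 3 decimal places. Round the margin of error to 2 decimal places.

The population standard deviation σ is known, so use the z-interval margin of error formula.

For 95% confidence, z* = 1.96 (from standard normal table)

Margin of error formula for z-interval: E = z* × σ/√n

E = 1.96 × 9.7/√52
  = 1.96 × 1.345148
  = 2.6365

Rounded to 2 decimal places:

2.64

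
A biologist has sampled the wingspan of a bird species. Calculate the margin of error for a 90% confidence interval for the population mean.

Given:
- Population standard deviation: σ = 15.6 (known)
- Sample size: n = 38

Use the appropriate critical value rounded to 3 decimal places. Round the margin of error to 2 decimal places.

The population standard deviation σ is known, so use the z-interval margin of error formula.

For 90% confidence, z* = 1.645 (from standard normal table)

Margin of error formula for z-interval: E = z* × σ/√n

E = 1.645 × 15.6/√38
  = 1.645 × 2.530654
  = 4.1629

Rounded to 2 decimal places:

4.16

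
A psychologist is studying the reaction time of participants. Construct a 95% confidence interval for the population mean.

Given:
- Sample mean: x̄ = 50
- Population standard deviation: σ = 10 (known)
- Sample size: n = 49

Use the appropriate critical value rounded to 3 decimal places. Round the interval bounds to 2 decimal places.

The population standard deviation σ is known, so use a z-interval (standard normal critical value).

For 95% confidence, z* = 1.96 (from standard normal table)

Standard error: SE = σ/√n = 10/√49 = 1.428571

Margin of error: E = z* × SE = 1.96 × 1.428571 = 2.8000

Z-interval: x̄ ± E = 50 ± 2.8000 = (47.2000, 52.8000)

Rounded to 2 decimal places:

(47.20, 52.80)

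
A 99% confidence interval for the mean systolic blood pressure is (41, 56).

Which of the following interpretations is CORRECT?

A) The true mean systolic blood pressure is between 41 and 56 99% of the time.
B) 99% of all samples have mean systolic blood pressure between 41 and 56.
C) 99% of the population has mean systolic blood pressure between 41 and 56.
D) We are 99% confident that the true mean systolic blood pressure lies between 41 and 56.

A confidence interval represents our confidence in the procedure, not a probability statement about the parameter.

Key concept: If we repeated this sampling process many times and computed a 99% CI each time, about 99% of those intervals would contain the true population parameter.

For this specific interval (41, 56):
- Midpoint (point estimate): 48.5
- Margin of error: 7.5

The correct interpretation is the one stating confidence that the true parameter lies in the interval — option D.

D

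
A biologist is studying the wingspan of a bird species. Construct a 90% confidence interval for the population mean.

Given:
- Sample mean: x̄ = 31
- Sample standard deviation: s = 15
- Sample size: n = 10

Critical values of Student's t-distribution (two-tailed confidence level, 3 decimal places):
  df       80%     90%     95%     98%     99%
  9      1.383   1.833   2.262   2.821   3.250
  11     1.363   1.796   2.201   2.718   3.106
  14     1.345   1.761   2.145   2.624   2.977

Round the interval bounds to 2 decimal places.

The population standard deviation σ is unknown (only the sample standard deviation s is given), so use a t-interval with df = n - 1 = 10 - 1 = 9.

For 90% confidence with df = 9, t* = 1.833 (from t-table)

Standard error: SE = s/√n = 15/√10 = 4.743416

Margin of error: E = t* × SE = 1.833 × 4.743416 = 8.6947

T-interval: x̄ ± E = 31 ± 8.6947 = (22.3053, 39.6947)

Rounded to 2 decimal places:

(22.31, 39.69)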